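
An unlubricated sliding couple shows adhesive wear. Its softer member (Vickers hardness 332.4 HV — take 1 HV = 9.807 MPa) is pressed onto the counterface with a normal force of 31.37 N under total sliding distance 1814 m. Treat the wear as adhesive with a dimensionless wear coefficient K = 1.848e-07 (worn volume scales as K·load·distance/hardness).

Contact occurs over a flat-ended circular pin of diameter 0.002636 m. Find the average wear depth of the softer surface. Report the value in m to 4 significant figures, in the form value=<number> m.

value=5.911e-07 m

The computation runs at full float precision — the intermediates are shown rounded — one final rounding: 4 significant digits.
Convert: Hardness H = 332.4 HV × 9.807 MPa/HV = 3260 MPa = 3.260e+09 Pa.
Convert: Contact area A = π·d²/4 = π·(0.002636 m)²/4 = 5.457e-06 m².
In SI base units, W = 31.37 N, H = 3.260e+09 Pa, K = 1.848e-07.
Archard volume V = K·W·L/H = 1.848e-07 · 31.37 · 1814 / 3.260e+09 = 3.226e-12 m³.
Mean wear depth h = V/A = 3.226e-12 / 5.457e-06 = 5.911e-07 m.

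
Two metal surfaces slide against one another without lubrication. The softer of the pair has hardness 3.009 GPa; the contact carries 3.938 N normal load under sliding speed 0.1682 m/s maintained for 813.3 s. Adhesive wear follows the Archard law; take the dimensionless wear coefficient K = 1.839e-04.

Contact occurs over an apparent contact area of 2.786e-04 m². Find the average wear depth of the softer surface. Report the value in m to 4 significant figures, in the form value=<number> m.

Intermediate values are printed rounded; the algebra runs at full precision. Rounded just once to 4 significant figures.
Convert: Path length L = v·t = 0.1682 m/s × 813.3 s = 136.8 m.
Convert: Hardness H = 3.009 GPa = 3.009e+09 Pa.
SI base units throughout: W = 3.938 N, H = 3.009e+09 Pa, K = 1.839e-04.
Apply Archard: V = K·W·L/H = 1.839e-04 · 3.938 · 136.8 / 3.009e+09 = 3.292e-11 m³.
Wear depth h = V/A = 3.292e-11 / 2.786e-04 = 1.182e-07 m.

value=1.182e-07 m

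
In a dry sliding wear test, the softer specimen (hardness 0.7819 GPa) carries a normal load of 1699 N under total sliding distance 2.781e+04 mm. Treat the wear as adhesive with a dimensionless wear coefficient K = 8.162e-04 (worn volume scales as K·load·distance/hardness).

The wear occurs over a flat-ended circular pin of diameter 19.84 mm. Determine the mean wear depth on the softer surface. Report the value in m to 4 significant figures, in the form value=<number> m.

The intermediates are shown rounded, and the algebra carries exact precision. Rounded once at the end, at four significant figures.
The distance L = 2.781e+04 mm = 27.81 m.
Hardness H = 0.7819 GPa = 7.819e+08 Pa.
Pin diameter d = 19.84 mm = 0.01984 m. Contact area A = π·d²/4 = π·(0.01984 m)²/4 = 3.092e-04 m².
Collected in SI base units: W = 1699 N, H = 7.819e+08 Pa, K = 8.162e-04.
Archard volume V = K·W·L/H = 8.162e-04 · 1699 · 27.81 / 7.819e+08 = 4.932e-08 m³.
Depth h = V/A = 4.932e-08 / 3.092e-04 = 1.595e-04 m.

value=1.595e-04 m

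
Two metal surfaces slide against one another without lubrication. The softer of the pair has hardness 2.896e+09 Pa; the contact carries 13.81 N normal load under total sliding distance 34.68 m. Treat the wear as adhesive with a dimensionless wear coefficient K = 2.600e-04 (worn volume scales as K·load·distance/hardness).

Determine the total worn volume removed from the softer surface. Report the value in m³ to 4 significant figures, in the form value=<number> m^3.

The algebra carries full precision, and printed values are rounded — rounded just once: four significant figures.
In SI base units: W = 13.81 N, H = 2.896e+09 Pa, K = 2.600e-04.
The Archard volume V = K·W·L/H = 2.600e-04 · 13.81 · 34.68 / 2.896e+09 = 4.300e-11 m³.

value=4.300e-11 m^3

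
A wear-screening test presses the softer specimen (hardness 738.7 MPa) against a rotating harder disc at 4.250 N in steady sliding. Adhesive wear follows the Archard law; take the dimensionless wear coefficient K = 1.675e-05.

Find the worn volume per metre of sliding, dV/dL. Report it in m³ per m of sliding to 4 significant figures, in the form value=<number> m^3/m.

value=9.637e-14 m^3/m

Every step keeps exact precision. Intermediate values are shown rounded, and rounded just once: 4 significant digits.
Hardness H = 738.7 MPa = 7.387e+08 Pa.
Working in SI base units: W = 4.250 N, H = 7.387e+08 Pa, K = 1.675e-05.
Rate of wear dV/dL = K·W/H, per unit distance: 1.675e-05 · 4.250 / 7.387e+08 = 9.637e-14 m³/m.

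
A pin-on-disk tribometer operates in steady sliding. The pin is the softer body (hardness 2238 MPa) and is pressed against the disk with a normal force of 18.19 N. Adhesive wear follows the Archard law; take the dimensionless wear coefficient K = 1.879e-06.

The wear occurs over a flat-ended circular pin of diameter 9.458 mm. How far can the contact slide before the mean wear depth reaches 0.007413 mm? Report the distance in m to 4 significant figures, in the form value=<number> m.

All arithmetic maintains exact precision; displayed values are rounded, and rounded just once to 4 significant figures.
Convert: Hardness H = 2238 MPa = 2.238e+09 Pa.
Convert: Pin diameter d = 9.458 mm = 0.009458 m. Contact area A = π·d²/4 = π·(0.009458 m)²/4 = 7.026e-05 m².
Convert: Depth limit h_lim = 0.007413 mm = 7.413e-06 m.
As SI base values: W = 18.19 N, H = 2.238e+09 Pa, K = 1.879e-06.
Limit volume V_lim = h_lim·A = 7.413e-06 · 7.026e-05 = 5.208e-10 m³.
Sliding life L = V_lim·H/(K·W) = 5.208e-10 · 2.238e+09 / (1.879e-06 · 18.19) = 3.410e+04 m.

value=3.410e+04 m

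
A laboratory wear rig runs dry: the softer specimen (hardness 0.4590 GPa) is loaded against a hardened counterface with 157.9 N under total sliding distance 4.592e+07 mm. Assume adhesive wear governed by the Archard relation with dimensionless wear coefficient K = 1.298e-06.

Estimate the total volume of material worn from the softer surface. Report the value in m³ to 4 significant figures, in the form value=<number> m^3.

value=2.050e-08 m^3

All arithmetic runs at exact precision — intermediates appear rounded. Rounded just once, at 4 significant digits.
Convert: Distance L = 4.592e+07 mm = 4.592e+04 m.
Convert: Hardness H = 0.4590 GPa = 4.590e+08 Pa.
SI base units throughout: W = 157.9 N, H = 4.590e+08 Pa, K = 1.298e-06.
Archard relation: V = K·W·L/H = 1.298e-06 · 157.9 · 4.592e+04 / 4.590e+08 = 2.050e-08 m³.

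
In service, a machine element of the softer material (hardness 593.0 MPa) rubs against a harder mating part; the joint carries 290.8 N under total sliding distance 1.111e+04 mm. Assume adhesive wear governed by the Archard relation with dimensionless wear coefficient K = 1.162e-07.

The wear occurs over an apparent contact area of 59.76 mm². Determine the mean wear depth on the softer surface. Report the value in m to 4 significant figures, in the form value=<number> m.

value=1.059e-08 m

Intermediate values are shown rounded — the algebra keeps full float precision; rounded once at the end, at four significant digits.
Convert: Sliding distance L = 1.111e+04 mm = 11.11 m.
Convert: Hardness H = 593.0 MPa = 5.930e+08 Pa.
Convert: Contact area A = 59.76 mm² = 5.976e-05 m².
Restated in SI base units: W = 290.8 N, H = 5.930e+08 Pa, K = 1.162e-07.
Wear volume V = K·W·L/H = 1.162e-07 · 290.8 · 11.11 / 5.930e+08 = 6.331e-13 m³.
Mean wear depth h = V/A = 6.331e-13 / 5.976e-05 = 1.059e-08 m.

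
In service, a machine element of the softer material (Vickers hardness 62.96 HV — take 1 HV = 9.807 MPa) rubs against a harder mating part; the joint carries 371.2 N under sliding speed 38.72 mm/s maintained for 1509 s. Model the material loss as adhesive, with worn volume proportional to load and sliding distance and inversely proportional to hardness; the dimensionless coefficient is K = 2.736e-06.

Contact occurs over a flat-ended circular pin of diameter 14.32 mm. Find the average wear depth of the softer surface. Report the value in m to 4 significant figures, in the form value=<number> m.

All working math carries full float precision — displayed values are rounded — one final rounding to four significant digits.
Convert: Sliding speed v = 38.72 mm/s = 0.03872 m/s. Distance L = v·t = 0.03872 m/s × 1509 s = 58.43 m.
Convert: Hardness H = 62.96 HV × 9.807 MPa/HV = 617.4 MPa = 6.174e+08 Pa.
Convert: Pin diameter d = 14.32 mm = 0.01432 m. Contact area A = π·d²/4 = π·(0.01432 m)²/4 = 1.611e-04 m².
In SI base units, W = 371.2 N, H = 6.174e+08 Pa, K = 2.736e-06.
Worn volume V = K·W·L/H = 2.736e-06 · 371.2 · 58.43 / 6.174e+08 = 9.611e-11 m³.
Mean depth h = V/A = 9.611e-11 / 1.611e-04 = 5.967e-07 m.

value=5.967e-07 m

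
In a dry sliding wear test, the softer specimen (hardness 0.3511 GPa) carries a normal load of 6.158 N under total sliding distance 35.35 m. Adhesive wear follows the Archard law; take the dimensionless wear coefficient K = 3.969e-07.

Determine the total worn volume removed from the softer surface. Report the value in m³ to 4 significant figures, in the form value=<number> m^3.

value=2.461e-13 m^3

The algebra runs at exact precision. Printed values are rounded. Rounded just once, at 4 significant figures.
Convert: Hardness H = 0.3511 GPa = 3.511e+08 Pa.
In SI base units: W = 6.158 N, H = 3.511e+08 Pa, K = 3.969e-07.
Worn volume V = K·W·L/H = 3.969e-07 · 6.158 · 35.35 / 3.511e+08 = 2.461e-13 m³.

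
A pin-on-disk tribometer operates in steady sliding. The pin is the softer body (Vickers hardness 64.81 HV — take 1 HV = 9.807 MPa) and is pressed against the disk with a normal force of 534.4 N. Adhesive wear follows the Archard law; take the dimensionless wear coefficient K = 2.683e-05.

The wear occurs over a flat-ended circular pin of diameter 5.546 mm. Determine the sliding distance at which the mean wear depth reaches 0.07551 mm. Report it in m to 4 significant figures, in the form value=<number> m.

value=80.86 m

Each operation runs at exact precision — shown intermediates are rounded — a lone final rounding, at 4 significant digits.
Hardness H = 64.81 HV × 9.807 MPa/HV = 635.6 MPa = 6.356e+08 Pa.
Pin diameter d = 5.546 mm = 0.005546 m. Contact area A = π·d²/4 = π·(0.005546 m)²/4 = 2.416e-05 m².
Depth limit h_lim = 0.07551 mm = 7.551e-05 m.
Restated in SI base units: W = 534.4 N, H = 6.356e+08 Pa, K = 2.683e-05.
Wearable volume V_lim = h_lim·A = 7.551e-05 · 2.416e-05 = 1.824e-09 m³.
Inverting, life L = V_lim·H/(K·W) = 1.824e-09 · 6.356e+08 / (2.683e-05 · 534.4) = 80.86 m.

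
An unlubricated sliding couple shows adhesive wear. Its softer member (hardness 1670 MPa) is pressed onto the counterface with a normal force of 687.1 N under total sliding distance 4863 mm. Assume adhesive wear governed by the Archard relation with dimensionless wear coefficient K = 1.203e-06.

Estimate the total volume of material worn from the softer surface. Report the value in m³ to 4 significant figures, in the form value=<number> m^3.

Intermediates are printed rounded — each operation runs at full float precision, and one final rounding: 4 significant figures.
Convert: The distance L = 4863 mm = 4.863 m.
Convert: Hardness H = 1670 MPa = 1.670e+09 Pa.
SI base units throughout: W = 687.1 N, H = 1.670e+09 Pa, K = 1.203e-06.
Volume removed: V = K·W·L/H = 1.203e-06 · 687.1 · 4.863 / 1.670e+09 = 2.407e-12 m³.

value=2.407e-12 m^3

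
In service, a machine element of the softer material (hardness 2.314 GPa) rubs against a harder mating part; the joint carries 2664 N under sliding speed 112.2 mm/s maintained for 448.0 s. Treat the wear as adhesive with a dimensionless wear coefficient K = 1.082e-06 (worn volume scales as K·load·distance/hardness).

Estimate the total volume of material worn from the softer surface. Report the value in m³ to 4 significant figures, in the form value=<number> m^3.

The algebra holds full float precision — intermediates are shown rounded; rounded just once: 4 significant figures.
Sliding speed v = 112.2 mm/s = 0.1122 m/s. Sliding distance L = v·t = 0.1122 m/s × 448.0 s = 50.27 m.
Hardness H = 2.314 GPa = 2.314e+09 Pa.
SI base units throughout: W = 2664 N, H = 2.314e+09 Pa, K = 1.082e-06.
Volume removed: V = K·W·L/H = 1.082e-06 · 2664 · 50.27 / 2.314e+09 = 6.261e-11 m³.

value=6.261e-11 m^3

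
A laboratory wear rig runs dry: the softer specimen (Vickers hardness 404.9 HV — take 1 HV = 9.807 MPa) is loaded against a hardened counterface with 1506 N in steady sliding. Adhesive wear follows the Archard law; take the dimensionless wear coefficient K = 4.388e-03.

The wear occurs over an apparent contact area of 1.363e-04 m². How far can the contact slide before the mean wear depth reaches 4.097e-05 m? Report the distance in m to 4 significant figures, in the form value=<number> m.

The algebra keeps full float precision; intermediate values are displayed rounded. Rounded once at the end to 4 significant digits.
Hardness H = 404.9 HV × 9.807 MPa/HV = 3971 MPa = 3.971e+09 Pa.
In SI base units: W = 1506 N, H = 3.971e+09 Pa, K = 4.388e-03.
Limit volume V_lim = h_lim·A = 4.097e-05 · 1.363e-04 = 5.584e-09 m³.
Sliding life L = V_lim·H/(K·W) = 5.584e-09 · 3.971e+09 / (4.388e-03 · 1506) = 3.355 m.

value=3.355 m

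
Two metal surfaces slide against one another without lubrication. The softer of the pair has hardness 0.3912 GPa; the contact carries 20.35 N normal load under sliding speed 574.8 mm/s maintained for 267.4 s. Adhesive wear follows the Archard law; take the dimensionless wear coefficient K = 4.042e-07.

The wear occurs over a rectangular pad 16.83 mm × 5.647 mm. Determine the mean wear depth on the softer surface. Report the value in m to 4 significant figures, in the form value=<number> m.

value=3.400e-08 m

Intermediate values appear rounded — each operation holds exact precision — one last rounding: four significant digits.
Convert: Sliding speed v = 574.8 mm/s = 0.5748 m/s. Sliding distance L = v·t = 0.5748 m/s × 267.4 s = 153.7 m.
Convert: Hardness H = 0.3912 GPa = 3.912e+08 Pa.
Convert: Pad sides 16.83 mm × 5.647 mm = 0.01683 m × 0.005647 m. Contact area A = 0.01683 m × 0.005647 m = 9.504e-05 m².
In SI base units: W = 20.35 N, H = 3.912e+08 Pa, K = 4.042e-07.
The Archard volume V = K·W·L/H = 4.042e-07 · 20.35 · 153.7 / 3.912e+08 = 3.232e-12 m³.
Depth h = V/A = 3.232e-12 / 9.504e-05 = 3.400e-08 m.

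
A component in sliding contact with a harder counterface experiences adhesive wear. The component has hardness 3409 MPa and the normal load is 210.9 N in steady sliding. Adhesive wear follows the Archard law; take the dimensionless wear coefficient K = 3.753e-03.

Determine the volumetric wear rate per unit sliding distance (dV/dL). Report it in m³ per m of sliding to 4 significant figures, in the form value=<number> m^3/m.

value=2.322e-10 m^3/m

The intermediates are displayed rounded, and all arithmetic holds full precision; a lone final rounding to 4 significant digits.
Convert: Hardness H = 3409 MPa = 3.409e+09 Pa.
Collected in SI base units: W = 210.9 N, H = 3.409e+09 Pa, K = 3.753e-03.
Volumetric rate dV/dL = K·W/H, per unit distance: 3.753e-03 · 210.9 / 3.409e+09 = 2.322e-10 m³/m.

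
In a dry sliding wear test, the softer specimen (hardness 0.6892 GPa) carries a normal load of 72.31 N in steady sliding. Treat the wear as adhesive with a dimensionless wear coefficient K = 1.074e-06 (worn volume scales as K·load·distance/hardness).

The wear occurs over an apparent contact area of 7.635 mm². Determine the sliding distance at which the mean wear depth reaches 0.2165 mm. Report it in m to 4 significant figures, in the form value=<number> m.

Displayed values are rounded — the computation maintains full float precision; rounded just once to 4 significant figures.
Convert: Hardness H = 0.6892 GPa = 6.892e+08 Pa.
Convert: Contact area A = 7.635 mm² = 7.635e-06 m².
Convert: Depth limit h_lim = 0.2165 mm = 2.165e-04 m.
Expressed in SI base units: W = 72.31 N, H = 6.892e+08 Pa, K = 1.074e-06.
Wearable volume V_lim = h_lim·A = 2.165e-04 · 7.635e-06 = 1.653e-09 m³.
Thus life L = V_lim·H/(K·W) = 1.653e-09 · 6.892e+08 / (1.074e-06 · 72.31) = 1.467e+04 m.

value=1.467e+04 m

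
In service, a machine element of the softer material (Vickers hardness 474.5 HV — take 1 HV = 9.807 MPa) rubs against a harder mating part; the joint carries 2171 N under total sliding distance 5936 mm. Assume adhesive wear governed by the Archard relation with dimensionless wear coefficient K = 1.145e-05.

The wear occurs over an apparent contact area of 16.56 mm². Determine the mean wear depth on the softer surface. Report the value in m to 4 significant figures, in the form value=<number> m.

value=1.915e-06 m

All arithmetic holds full precision, and the intermediates are printed rounded; a lone final rounding, at four significant digits.
Convert: Path length L = 5936 mm = 5.936 m.
Convert: Hardness H = 474.5 HV × 9.807 MPa/HV = 4653 MPa = 4.653e+09 Pa.
Convert: Contact area A = 16.56 mm² = 1.656e-05 m².
SI base units throughout: W = 2171 N, H = 4.653e+09 Pa, K = 1.145e-05.
Volume removed: V = K·W·L/H = 1.145e-05 · 2171 · 5.936 / 4.653e+09 = 3.171e-11 m³.
Depth of wear h = V/A = 3.171e-11 / 1.656e-05 = 1.915e-06 m.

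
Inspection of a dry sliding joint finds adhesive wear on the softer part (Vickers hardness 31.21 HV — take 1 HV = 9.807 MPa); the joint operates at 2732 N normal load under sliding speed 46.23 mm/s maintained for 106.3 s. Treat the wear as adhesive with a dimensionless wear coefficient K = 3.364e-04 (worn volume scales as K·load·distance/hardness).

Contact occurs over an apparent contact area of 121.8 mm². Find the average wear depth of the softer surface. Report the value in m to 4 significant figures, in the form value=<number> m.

value=1.211e-04 m

Intermediate values are displayed rounded, and all arithmetic carries exact precision; rounded just once, at 4 significant digits.
Convert: Sliding speed v = 46.23 mm/s = 0.04623 m/s. Total distance L = v·t = 0.04623 m/s × 106.3 s = 4.914 m.
Convert: Hardness H = 31.21 HV × 9.807 MPa/HV = 306.1 MPa = 3.061e+08 Pa.
Convert: Contact area A = 121.8 mm² = 1.218e-04 m².
In SI base units: W = 2732 N, H = 3.061e+08 Pa, K = 3.364e-04.
Worn volume V = K·W·L/H = 3.364e-04 · 2732 · 4.914 / 3.061e+08 = 1.476e-08 m³.
Wear depth h = V/A = 1.476e-08 / 1.218e-04 = 1.211e-04 m.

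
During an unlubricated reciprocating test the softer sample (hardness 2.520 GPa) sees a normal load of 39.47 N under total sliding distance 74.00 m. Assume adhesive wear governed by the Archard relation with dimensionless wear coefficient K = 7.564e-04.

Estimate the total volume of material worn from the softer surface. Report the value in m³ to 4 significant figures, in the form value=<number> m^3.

Every step carries exact precision, and the intermediates are shown rounded, and one last rounding to four significant digits.
Convert: Hardness H = 2.520 GPa = 2.520e+09 Pa.
Restated in SI base units: W = 39.47 N, H = 2.520e+09 Pa, K = 7.564e-04.
The Archard volume V = K·W·L/H = 7.564e-04 · 39.47 · 74.00 / 2.520e+09 = 8.767e-10 m³.

value=8.767e-10 m^3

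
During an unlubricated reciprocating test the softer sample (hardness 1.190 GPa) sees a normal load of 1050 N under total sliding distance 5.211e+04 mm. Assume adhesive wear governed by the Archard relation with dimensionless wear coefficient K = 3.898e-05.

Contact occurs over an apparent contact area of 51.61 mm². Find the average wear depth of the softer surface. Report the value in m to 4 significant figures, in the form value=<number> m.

Intermediate values appear rounded; all arithmetic keeps full precision — a single final rounding, at four significant figures.
Convert: Path length L = 5.211e+04 mm = 52.11 m.
Convert: Hardness H = 1.190 GPa = 1.190e+09 Pa.
Convert: Contact area A = 51.61 mm² = 5.161e-05 m².
Restated in SI base units: W = 1050 N, H = 1.190e+09 Pa, K = 3.898e-05.
Apply Archard: V = K·W·L/H = 3.898e-05 · 1050 · 52.11 / 1.190e+09 = 1.792e-09 m³.
Wear depth h = V/A = 1.792e-09 / 5.161e-05 = 3.473e-05 m.

value=3.473e-05 m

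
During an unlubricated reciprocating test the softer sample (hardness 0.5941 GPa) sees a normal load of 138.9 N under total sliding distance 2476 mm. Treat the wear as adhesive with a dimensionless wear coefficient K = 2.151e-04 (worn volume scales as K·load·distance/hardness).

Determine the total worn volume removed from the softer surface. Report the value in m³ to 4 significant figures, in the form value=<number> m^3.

Each operation runs at full precision; intermediates appear rounded, and rounded once at the end to four significant figures.
Path length L = 2476 mm = 2.476 m.
Hardness H = 0.5941 GPa = 5.941e+08 Pa.
Working in SI base units: W = 138.9 N, H = 5.941e+08 Pa, K = 2.151e-04.
By Archard's law, V = K·W·L/H = 2.151e-04 · 138.9 · 2.476 / 5.941e+08 = 1.245e-10 m³.

value=1.245e-10 m^3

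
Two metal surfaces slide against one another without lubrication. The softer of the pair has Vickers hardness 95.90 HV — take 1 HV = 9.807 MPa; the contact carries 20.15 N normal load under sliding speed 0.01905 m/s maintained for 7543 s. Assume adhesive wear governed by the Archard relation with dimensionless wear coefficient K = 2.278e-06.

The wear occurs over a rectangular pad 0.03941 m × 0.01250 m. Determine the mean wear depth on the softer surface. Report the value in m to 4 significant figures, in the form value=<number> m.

value=1.424e-08 m

The computation holds full precision. Intermediate values appear rounded; rounded once at the end, at 4 significant digits.
Convert: Distance L = v·t = 0.01905 m/s × 7543 s = 143.7 m.
Convert: Hardness H = 95.90 HV × 9.807 MPa/HV = 940.5 MPa = 9.405e+08 Pa.
Convert: Contact area A = 0.03941 m × 0.01250 m = 4.926e-04 m².
Collected in SI base units: W = 20.15 N, H = 9.405e+08 Pa, K = 2.278e-06.
Worn volume V = K·W·L/H = 2.278e-06 · 20.15 · 143.7 / 9.405e+08 = 7.013e-12 m³.
Mean depth h = V/A = 7.013e-12 / 4.926e-04 = 1.424e-08 m.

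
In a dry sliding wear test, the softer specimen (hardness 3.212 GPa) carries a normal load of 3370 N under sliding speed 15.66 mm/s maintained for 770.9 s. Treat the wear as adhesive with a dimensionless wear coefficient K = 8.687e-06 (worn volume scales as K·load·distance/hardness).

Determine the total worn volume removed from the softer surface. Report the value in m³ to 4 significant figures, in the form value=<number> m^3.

The intermediates appear rounded. All arithmetic carries full precision — rounded just once, at 4 significant digits.
Sliding speed v = 15.66 mm/s = 0.01566 m/s. The distance L = v·t = 0.01566 m/s × 770.9 s = 12.07 m.
Hardness H = 3.212 GPa = 3.212e+09 Pa.
As SI base values: W = 3370 N, H = 3.212e+09 Pa, K = 8.687e-06.
Volume removed: V = K·W·L/H = 8.687e-06 · 3370 · 12.07 / 3.212e+09 = 1.100e-10 m³.

value=1.100e-10 m^3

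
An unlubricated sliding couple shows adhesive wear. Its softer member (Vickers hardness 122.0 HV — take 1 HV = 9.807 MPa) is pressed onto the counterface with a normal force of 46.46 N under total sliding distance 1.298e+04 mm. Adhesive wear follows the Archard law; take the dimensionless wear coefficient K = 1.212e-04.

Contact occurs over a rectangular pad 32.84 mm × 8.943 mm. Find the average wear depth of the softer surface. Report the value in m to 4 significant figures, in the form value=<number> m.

The algebra runs at full float precision — quoted intermediates are rounded, and a single final rounding: 4 significant digits.
Convert: Path length L = 1.298e+04 mm = 12.98 m.
Convert: Hardness H = 122.0 HV × 9.807 MPa/HV = 1196 MPa = 1.196e+09 Pa.
Convert: Pad sides 32.84 mm × 8.943 mm = 0.03284 m × 0.008943 m. Contact area A = 0.03284 m × 0.008943 m = 2.937e-04 m².
Working in SI base units: W = 46.46 N, H = 1.196e+09 Pa, K = 1.212e-04.
Archard relation: V = K·W·L/H = 1.212e-04 · 46.46 · 12.98 / 1.196e+09 = 6.109e-11 m³.
Wear depth h = V/A = 6.109e-11 / 2.937e-04 = 2.080e-07 m.

value=2.080e-07 m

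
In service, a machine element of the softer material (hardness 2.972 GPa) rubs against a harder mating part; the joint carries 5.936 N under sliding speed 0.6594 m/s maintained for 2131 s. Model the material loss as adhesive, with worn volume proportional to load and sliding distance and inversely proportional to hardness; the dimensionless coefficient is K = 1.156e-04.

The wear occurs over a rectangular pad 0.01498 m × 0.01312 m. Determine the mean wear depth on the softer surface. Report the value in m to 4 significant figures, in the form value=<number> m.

Intermediate values appear rounded — the computation keeps full float precision; one last rounding, at four significant figures.
The distance L = v·t = 0.6594 m/s × 2131 s = 1405 m.
Hardness H = 2.972 GPa = 2.972e+09 Pa.
Contact area A = 0.01498 m × 0.01312 m = 1.965e-04 m².
In SI base units: W = 5.936 N, H = 2.972e+09 Pa, K = 1.156e-04.
The Archard volume V = K·W·L/H = 1.156e-04 · 5.936 · 1405 / 2.972e+09 = 3.244e-10 m³.
Depth of wear h = V/A = 3.244e-10 / 1.965e-04 = 1.651e-06 m.

value=1.651e-06 m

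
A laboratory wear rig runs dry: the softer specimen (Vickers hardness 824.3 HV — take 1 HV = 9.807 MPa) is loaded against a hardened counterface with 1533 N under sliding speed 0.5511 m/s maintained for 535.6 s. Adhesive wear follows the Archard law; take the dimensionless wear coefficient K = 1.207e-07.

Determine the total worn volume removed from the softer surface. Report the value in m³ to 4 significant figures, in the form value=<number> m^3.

value=6.756e-12 m^3

Intermediate values are printed rounded, and each operation carries full float precision. Rounded just once: 4 significant figures.
The distance L = v·t = 0.5511 m/s × 535.6 s = 295.2 m.
Hardness H = 824.3 HV × 9.807 MPa/HV = 8084 MPa = 8.084e+09 Pa.
In SI base units, W = 1533 N, H = 8.084e+09 Pa, K = 1.207e-07.
The Archard volume V = K·W·L/H = 1.207e-07 · 1533 · 295.2 / 8.084e+09 = 6.756e-12 m³.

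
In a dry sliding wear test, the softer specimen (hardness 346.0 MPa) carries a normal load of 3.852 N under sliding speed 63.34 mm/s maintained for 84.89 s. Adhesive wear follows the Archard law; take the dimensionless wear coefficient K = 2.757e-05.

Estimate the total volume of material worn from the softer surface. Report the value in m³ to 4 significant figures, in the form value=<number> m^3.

The computation maintains full float precision. Quoted intermediates are rounded — a single final rounding to four significant figures.
Sliding speed v = 63.34 mm/s = 0.06334 m/s. The distance L = v·t = 0.06334 m/s × 84.89 s = 5.377 m.
Hardness H = 346.0 MPa = 3.460e+08 Pa.
In SI base units: W = 3.852 N, H = 3.460e+08 Pa, K = 2.757e-05.
Apply Archard: V = K·W·L/H = 2.757e-05 · 3.852 · 5.377 / 3.460e+08 = 1.650e-12 m³.

value=1.650e-12 m^3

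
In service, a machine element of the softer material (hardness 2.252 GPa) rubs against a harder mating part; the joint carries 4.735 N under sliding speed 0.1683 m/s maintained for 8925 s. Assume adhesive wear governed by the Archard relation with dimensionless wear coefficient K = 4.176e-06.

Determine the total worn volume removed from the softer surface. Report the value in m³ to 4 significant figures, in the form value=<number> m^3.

value=1.319e-11 m^3

The computation holds exact precision, and the intermediates are displayed rounded; one final rounding to four significant figures.
Convert: Sliding distance L = v·t = 0.1683 m/s × 8925 s = 1502 m.
Convert: Hardness H = 2.252 GPa = 2.252e+09 Pa.
In SI base units: W = 4.735 N, H = 2.252e+09 Pa, K = 4.176e-06.
Wear volume V = K·W·L/H = 4.176e-06 · 4.735 · 1502 / 2.252e+09 = 1.319e-11 m³.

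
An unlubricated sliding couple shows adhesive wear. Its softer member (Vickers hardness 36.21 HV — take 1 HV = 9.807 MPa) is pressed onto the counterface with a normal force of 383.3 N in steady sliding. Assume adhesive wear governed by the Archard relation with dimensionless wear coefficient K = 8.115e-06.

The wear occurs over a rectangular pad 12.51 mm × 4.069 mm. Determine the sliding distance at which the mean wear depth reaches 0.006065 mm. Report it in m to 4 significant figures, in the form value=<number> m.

The intermediates are printed rounded. The computation keeps full float precision, and one final rounding: four significant digits.
Hardness H = 36.21 HV × 9.807 MPa/HV = 355.1 MPa = 3.551e+08 Pa.
Pad sides 12.51 mm × 4.069 mm = 0.01251 m × 0.004069 m. Contact area A = 0.01251 m × 0.004069 m = 5.090e-05 m².
Depth limit h_lim = 0.006065 mm = 6.065e-06 m.
Working in SI base units: W = 383.3 N, H = 3.551e+08 Pa, K = 8.115e-06.
At the depth limit, V_lim = h_lim·A = 6.065e-06 · 5.090e-05 = 3.087e-10 m³.
So the life L = V_lim·H/(K·W) = 3.087e-10 · 3.551e+08 / (8.115e-06 · 383.3) = 35.25 m.

value=35.25 m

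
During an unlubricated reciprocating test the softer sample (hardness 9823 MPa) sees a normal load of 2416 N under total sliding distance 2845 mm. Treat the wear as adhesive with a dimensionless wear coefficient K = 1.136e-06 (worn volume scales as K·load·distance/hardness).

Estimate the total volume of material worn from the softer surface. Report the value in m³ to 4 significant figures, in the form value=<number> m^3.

Quoted intermediates are rounded. Each operation holds full float precision — one last rounding, at 4 significant digits.
Distance L = 2845 mm = 2.845 m.
Hardness H = 9823 MPa = 9.823e+09 Pa.
SI base units throughout: W = 2416 N, H = 9.823e+09 Pa, K = 1.136e-06.
Archard volume V = K·W·L/H = 1.136e-06 · 2416 · 2.845 / 9.823e+09 = 7.949e-13 m³.

value=7.949e-13 m^3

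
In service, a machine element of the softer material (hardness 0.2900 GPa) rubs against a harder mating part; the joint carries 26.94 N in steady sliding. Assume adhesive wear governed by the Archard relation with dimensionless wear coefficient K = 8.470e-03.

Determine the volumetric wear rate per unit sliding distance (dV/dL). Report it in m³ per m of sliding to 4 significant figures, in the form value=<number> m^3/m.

The computation carries exact precision — the intermediates are displayed rounded — rounded once at the end to four significant digits.
Hardness H = 0.2900 GPa = 2.900e+08 Pa.
SI base units throughout: W = 26.94 N, H = 2.900e+08 Pa, K = 8.470e-03.
Wear rate dV/dL = K·W/H, so: 8.470e-03 · 26.94 / 2.900e+08 = 7.868e-10 m³/m.

value=7.868e-10 m^3/m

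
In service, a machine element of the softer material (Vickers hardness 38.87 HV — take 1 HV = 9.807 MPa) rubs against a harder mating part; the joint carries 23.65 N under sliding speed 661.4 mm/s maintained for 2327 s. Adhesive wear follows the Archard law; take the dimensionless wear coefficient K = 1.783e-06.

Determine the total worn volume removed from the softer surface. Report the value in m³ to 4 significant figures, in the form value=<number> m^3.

Intermediate values appear rounded. The algebra carries exact precision. Rounded just once, at 4 significant figures.
Sliding speed v = 661.4 mm/s = 0.6614 m/s. The distance L = v·t = 0.6614 m/s × 2327 s = 1539 m.
Hardness H = 38.87 HV × 9.807 MPa/HV = 381.2 MPa = 3.812e+08 Pa.
Expressed in SI base units: W = 23.65 N, H = 3.812e+08 Pa, K = 1.783e-06.
The Archard volume V = K·W·L/H = 1.783e-06 · 23.65 · 1539 / 3.812e+08 = 1.703e-10 m³.

value=1.703e-10 m^3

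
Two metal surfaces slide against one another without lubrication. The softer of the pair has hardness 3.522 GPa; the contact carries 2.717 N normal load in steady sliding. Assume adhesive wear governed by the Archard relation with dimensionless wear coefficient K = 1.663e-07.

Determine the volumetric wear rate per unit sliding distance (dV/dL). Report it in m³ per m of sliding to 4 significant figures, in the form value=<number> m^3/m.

value=1.283e-16 m^3/m

Every step runs at exact precision — intermediates are shown rounded; one final rounding to four significant figures.
Convert: Hardness H = 3.522 GPa = 3.522e+09 Pa.
Restated in SI base units: W = 2.717 N, H = 3.522e+09 Pa, K = 1.663e-07.
Sliding wear rate dV/dL = K·W/H — distance-free: 1.663e-07 · 2.717 / 3.522e+09 = 1.283e-16 m³/m.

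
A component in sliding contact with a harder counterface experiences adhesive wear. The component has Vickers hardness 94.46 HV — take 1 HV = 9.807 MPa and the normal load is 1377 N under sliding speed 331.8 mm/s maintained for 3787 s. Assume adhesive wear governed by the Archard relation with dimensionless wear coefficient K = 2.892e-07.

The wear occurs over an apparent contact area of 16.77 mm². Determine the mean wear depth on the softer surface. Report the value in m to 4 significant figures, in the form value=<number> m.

The intermediates are printed rounded; each operation carries exact precision; one final rounding to 4 significant digits.
Convert: Sliding speed v = 331.8 mm/s = 0.3318 m/s. Total distance L = v·t = 0.3318 m/s × 3787 s = 1257 m.
Convert: Hardness H = 94.46 HV × 9.807 MPa/HV = 926.4 MPa = 9.264e+08 Pa.
Convert: Contact area A = 16.77 mm² = 1.677e-05 m².
SI base units throughout: W = 1377 N, H = 9.264e+08 Pa, K = 2.892e-07.
Volume removed: V = K·W·L/H = 2.892e-07 · 1377 · 1257 / 9.264e+08 = 5.402e-10 m³.
Depth h = V/A = 5.402e-10 / 1.677e-05 = 3.221e-05 m.

value=3.221e-05 m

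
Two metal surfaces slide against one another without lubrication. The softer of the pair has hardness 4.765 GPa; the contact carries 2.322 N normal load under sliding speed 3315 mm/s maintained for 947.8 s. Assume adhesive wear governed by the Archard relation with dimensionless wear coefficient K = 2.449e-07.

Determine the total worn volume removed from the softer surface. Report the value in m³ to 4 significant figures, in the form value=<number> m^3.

value=3.750e-13 m^3

Intermediate values are printed rounded; each operation carries full float precision. Rounded just once: 4 significant figures.
Convert: Sliding speed v = 3315 mm/s = 3.315 m/s. Distance covered L = v·t = 3.315 m/s × 947.8 s = 3142 m.
Convert: Hardness H = 4.765 GPa = 4.765e+09 Pa.
Expressed in SI base units: W = 2.322 N, H = 4.765e+09 Pa, K = 2.449e-07.
Wear volume V = K·W·L/H = 2.449e-07 · 2.322 · 3142 / 4.765e+09 = 3.750e-13 m³.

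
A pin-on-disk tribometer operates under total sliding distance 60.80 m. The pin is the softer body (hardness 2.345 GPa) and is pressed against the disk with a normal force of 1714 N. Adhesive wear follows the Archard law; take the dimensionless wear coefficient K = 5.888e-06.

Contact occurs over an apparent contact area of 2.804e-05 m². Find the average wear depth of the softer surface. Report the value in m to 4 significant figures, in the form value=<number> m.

value=9.332e-06 m

Every step carries full float precision. Shown intermediates are rounded; a single final rounding, at four significant figures.
Hardness H = 2.345 GPa = 2.345e+09 Pa.
Restated in SI base units: W = 1714 N, H = 2.345e+09 Pa, K = 5.888e-06.
Archard volume V = K·W·L/H = 5.888e-06 · 1714 · 60.80 / 2.345e+09 = 2.617e-10 m³.
Mean wear depth h = V/A = 2.617e-10 / 2.804e-05 = 9.332e-06 m.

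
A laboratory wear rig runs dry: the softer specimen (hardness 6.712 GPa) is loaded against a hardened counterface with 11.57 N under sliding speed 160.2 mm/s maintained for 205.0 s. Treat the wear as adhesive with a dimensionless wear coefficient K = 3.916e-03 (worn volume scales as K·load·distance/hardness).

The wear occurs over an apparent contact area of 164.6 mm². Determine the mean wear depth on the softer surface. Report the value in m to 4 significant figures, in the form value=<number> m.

Each operation maintains full precision — intermediates are displayed rounded. Rounded just once to 4 significant digits.
Convert: Sliding speed v = 160.2 mm/s = 0.1602 m/s. Path length L = v·t = 0.1602 m/s × 205.0 s = 32.84 m.
Convert: Hardness H = 6.712 GPa = 6.712e+09 Pa.
Convert: Contact area A = 164.6 mm² = 1.646e-04 m².
Working in SI base units: W = 11.57 N, H = 6.712e+09 Pa, K = 3.916e-03.
The Archard volume V = K·W·L/H = 3.916e-03 · 11.57 · 32.84 / 6.712e+09 = 2.217e-10 m³.
Mean wear depth h = V/A = 2.217e-10 / 1.646e-04 = 1.347e-06 m.

value=1.347e-06 m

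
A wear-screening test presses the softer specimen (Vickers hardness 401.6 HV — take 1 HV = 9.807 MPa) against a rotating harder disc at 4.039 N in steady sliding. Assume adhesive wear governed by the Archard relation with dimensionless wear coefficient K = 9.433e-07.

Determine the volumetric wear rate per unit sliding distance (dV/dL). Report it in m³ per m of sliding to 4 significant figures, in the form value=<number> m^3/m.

Intermediates are printed rounded; all working math holds exact precision — rounded once at the end, at 4 significant figures.
Hardness H = 401.6 HV × 9.807 MPa/HV = 3938 MPa = 3.938e+09 Pa.
Working in SI base units: W = 4.039 N, H = 3.938e+09 Pa, K = 9.433e-07.
Rate of wear dV/dL = K·W/H: 9.433e-07 · 4.039 / 3.938e+09 = 9.674e-16 m³/m.

value=9.674e-16 m^3/m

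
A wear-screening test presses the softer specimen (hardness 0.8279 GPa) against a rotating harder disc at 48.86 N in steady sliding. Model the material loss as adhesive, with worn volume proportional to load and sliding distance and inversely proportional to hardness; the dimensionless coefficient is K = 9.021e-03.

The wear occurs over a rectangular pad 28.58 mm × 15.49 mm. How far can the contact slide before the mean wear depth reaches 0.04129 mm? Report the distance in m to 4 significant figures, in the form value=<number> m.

Every step holds full precision, and intermediates are displayed rounded. Rounded once at the end, at 4 significant figures.
Convert: Hardness H = 0.8279 GPa = 8.279e+08 Pa.
Convert: Pad sides 28.58 mm × 15.49 mm = 0.02858 m × 0.01549 m. Contact area A = 0.02858 m × 0.01549 m = 4.427e-04 m².
Convert: Depth limit h_lim = 0.04129 mm = 4.129e-05 m.
As SI base values: W = 48.86 N, H = 8.279e+08 Pa, K = 9.021e-03.
Volume at the limit: V_lim = h_lim·A = 4.129e-05 · 4.427e-04 = 1.828e-08 m³.
Inverting, life L = V_lim·H/(K·W) = 1.828e-08 · 8.279e+08 / (9.021e-03 · 48.86) = 34.33 m.

value=34.33 m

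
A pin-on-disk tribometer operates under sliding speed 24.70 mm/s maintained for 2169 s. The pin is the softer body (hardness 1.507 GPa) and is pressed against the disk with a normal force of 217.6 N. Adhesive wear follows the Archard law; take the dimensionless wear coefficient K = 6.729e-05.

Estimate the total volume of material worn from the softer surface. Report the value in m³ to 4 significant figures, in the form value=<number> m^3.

value=5.205e-10 m^3

Intermediates appear rounded. The computation keeps exact precision, and rounded just once: four significant figures.
Convert: Sliding speed v = 24.70 mm/s = 0.02470 m/s. Sliding distance L = v·t = 0.02470 m/s × 2169 s = 53.57 m.
Convert: Hardness H = 1.507 GPa = 1.507e+09 Pa.
In SI base units, W = 217.6 N, H = 1.507e+09 Pa, K = 6.729e-05.
Archard volume V = K·W·L/H = 6.729e-05 · 217.6 · 53.57 / 1.507e+09 = 5.205e-10 m³.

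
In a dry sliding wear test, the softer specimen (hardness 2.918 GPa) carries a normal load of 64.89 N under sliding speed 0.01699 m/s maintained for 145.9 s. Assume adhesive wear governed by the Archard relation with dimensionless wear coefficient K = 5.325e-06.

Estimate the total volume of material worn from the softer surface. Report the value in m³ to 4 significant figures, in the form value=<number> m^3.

value=2.935e-13 m^3

The intermediates appear rounded. All arithmetic keeps full float precision — one last rounding, at 4 significant digits.
Distance L = v·t = 0.01699 m/s × 145.9 s = 2.479 m.
Hardness H = 2.918 GPa = 2.918e+09 Pa.
In SI base units, W = 64.89 N, H = 2.918e+09 Pa, K = 5.325e-06.
Archard volume V = K·W·L/H = 5.325e-06 · 64.89 · 2.479 / 2.918e+09 = 2.935e-13 m³.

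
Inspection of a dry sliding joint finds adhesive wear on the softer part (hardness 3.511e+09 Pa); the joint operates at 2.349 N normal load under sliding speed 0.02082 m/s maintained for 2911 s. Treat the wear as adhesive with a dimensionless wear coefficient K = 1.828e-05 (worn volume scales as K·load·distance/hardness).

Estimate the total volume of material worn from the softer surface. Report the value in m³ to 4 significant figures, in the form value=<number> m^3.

Intermediate values are displayed rounded; the computation keeps full float precision; rounded just once to four significant figures.
Convert: Sliding distance L = v·t = 0.02082 m/s × 2911 s = 60.61 m.
In SI base units, W = 2.349 N, H = 3.511e+09 Pa, K = 1.828e-05.
Archard volume V = K·W·L/H = 1.828e-05 · 2.349 · 60.61 / 3.511e+09 = 7.412e-13 m³.

value=7.412e-13 m^3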